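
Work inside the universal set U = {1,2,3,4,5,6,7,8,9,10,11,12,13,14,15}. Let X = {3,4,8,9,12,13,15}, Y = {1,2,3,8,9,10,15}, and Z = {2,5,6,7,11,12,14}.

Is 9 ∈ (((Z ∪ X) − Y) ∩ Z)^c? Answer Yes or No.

9 ∉ Z and 9 ∈ X, so 9 ∈ Z ∪ X
9 ∈ (Z ∪ X) and 9 ∈ Y, so 9 ∉ (Z ∪ X) − Y
9 ∉ ((Z ∪ X) − Y) and 9 ∉ Z, so 9 ∉ ((Z ∪ X) − Y) ∩ Z
9 ∈ (((Z ∪ X) − Y) ∩ Z)^c since 9 ∉ (((Z ∪ X) − Y) ∩ Z)

Yes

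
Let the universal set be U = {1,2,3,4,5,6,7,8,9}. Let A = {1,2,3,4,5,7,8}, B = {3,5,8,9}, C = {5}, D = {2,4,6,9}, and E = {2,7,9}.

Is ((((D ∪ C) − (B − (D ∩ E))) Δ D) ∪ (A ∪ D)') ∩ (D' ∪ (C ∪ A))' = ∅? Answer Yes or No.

Yes

D ∪ C = {2,4,5,6,9}
D ∩ E = {2,9}
B − (D ∩ E) = {3,5,8}
(D ∪ C) − (B − (D ∩ E)) = {2,4,6,9}
((D ∪ C) − (B − (D ∩ E))) Δ D = {}
A ∪ D = {1,2,3,4,5,6,7,8,9}
(A ∪ D)' = {}
(((D ∪ C) − (B − (D ∩ E))) Δ D) ∪ (A ∪ D)' = {}
D' = {1,3,5,7,8}
C ∪ A = {1,2,3,4,5,7,8}
D' ∪ (C ∪ A) = {1,2,3,4,5,7,8}
(D' ∪ (C ∪ A))' = {6,9}
{} and {6,9} share no elements.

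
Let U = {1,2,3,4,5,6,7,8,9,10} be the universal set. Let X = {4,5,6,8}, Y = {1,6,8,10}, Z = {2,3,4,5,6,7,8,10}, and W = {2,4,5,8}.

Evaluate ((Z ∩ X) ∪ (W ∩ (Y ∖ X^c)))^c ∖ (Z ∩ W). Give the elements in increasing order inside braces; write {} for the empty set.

{1,3,7,9,10}

Z ∩ X = {4,5,6,8}
X^c = {1,2,3,7,9,10}
Y ∖ X^c = {6,8}
W ∩ (Y ∖ X^c) = {8}
(Z ∩ X) ∪ (W ∩ (Y ∖ X^c)) = {4,5,6,8}
((Z ∩ X) ∪ (W ∩ (Y ∖ X^c)))^c = {1,2,3,7,9,10}
Z ∩ W = {2,4,5,8}
((Z ∩ X) ∪ (W ∩ (Y ∖ X^c)))^c ∖ (Z ∩ W) = {1,3,7,9,10}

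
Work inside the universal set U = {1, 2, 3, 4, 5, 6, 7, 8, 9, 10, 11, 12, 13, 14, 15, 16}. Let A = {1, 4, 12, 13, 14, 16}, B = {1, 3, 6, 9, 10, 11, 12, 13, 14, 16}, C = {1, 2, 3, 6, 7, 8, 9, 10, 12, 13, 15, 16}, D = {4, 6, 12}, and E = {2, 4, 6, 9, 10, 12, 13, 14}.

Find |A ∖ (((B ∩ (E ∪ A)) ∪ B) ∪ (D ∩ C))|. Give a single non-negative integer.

E ∪ A = {1, 2, 4, 6, 9, 10, 12, 13, 14, 16}
B ∩ (E ∪ A) = {1, 6, 9, 10, 12, 13, 14, 16}
(B ∩ (E ∪ A)) ∪ B = {1, 3, 6, 9, 10, 11, 12, 13, 14, 16}
D ∩ C = {6, 12}
((B ∩ (E ∪ A)) ∪ B) ∪ (D ∩ C) = {1, 3, 6, 9, 10, 11, 12, 13, 14, 16}
A ∖ (((B ∩ (E ∪ A)) ∪ B) ∪ (D ∩ C)) = {4}
|A ∖ (((B ∩ (E ∪ A)) ∪ B) ∪ (D ∩ C))| = 1

1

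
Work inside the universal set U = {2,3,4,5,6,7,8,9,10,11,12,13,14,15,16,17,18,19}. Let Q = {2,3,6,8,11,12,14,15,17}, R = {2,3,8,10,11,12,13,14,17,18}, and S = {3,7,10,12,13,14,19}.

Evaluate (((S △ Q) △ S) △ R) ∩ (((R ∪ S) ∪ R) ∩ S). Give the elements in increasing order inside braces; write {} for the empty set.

{10,13}

S △ Q = {2,6,7,8,10,11,13,15,17,19}
(S △ Q) △ S = {2,3,6,8,11,12,14,15,17}
((S △ Q) △ S) △ R = {6,10,13,15,18}
R ∪ S = {2,3,7,8,10,11,12,13,14,17,18,19}
(R ∪ S) ∪ R = {2,3,7,8,10,11,12,13,14,17,18,19}
((R ∪ S) ∪ R) ∩ S = {3,7,10,12,13,14,19}
(((S △ Q) △ S) △ R) ∩ (((R ∪ S) ∪ R) ∩ S) = {10,13}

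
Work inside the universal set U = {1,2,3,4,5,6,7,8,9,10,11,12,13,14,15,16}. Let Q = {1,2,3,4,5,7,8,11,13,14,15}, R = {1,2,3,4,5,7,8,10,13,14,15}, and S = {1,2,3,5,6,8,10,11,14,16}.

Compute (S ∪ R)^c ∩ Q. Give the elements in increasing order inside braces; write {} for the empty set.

S ∪ R = {1,2,3,4,5,6,7,8,10,11,13,14,15,16}
(S ∪ R)^c = {9,12}
(S ∪ R)^c ∩ Q = {}

{}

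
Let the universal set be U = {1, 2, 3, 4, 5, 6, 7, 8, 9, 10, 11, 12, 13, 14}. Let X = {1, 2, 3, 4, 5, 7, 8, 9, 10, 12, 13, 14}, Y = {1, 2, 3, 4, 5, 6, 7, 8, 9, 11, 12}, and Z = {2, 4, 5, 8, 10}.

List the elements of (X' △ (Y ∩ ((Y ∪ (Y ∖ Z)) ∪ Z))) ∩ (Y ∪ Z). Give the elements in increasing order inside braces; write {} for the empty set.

X' = {6, 11}
Y ∖ Z = {1, 3, 6, 7, 9, 11, 12}
Y ∪ (Y ∖ Z) = {1, 2, 3, 4, 5, 6, 7, 8, 9, 11, 12}
(Y ∪ (Y ∖ Z)) ∪ Z = {1, 2, 3, 4, 5, 6, 7, 8, 9, 10, 11, 12}
Y ∩ ((Y ∪ (Y ∖ Z)) ∪ Z) = {1, 2, 3, 4, 5, 6, 7, 8, 9, 11, 12}
X' △ (Y ∩ ((Y ∪ (Y ∖ Z)) ∪ Z)) = {1, 2, 3, 4, 5, 7, 8, 9, 12}
Y ∪ Z = {1, 2, 3, 4, 5, 6, 7, 8, 9, 10, 11, 12}
(X' △ (Y ∩ ((Y ∪ (Y ∖ Z)) ∪ Z))) ∩ (Y ∪ Z) = {1, 2, 3, 4, 5, 7, 8, 9, 12}

{1, 2, 3, 4, 5, 7, 8, 9, 12}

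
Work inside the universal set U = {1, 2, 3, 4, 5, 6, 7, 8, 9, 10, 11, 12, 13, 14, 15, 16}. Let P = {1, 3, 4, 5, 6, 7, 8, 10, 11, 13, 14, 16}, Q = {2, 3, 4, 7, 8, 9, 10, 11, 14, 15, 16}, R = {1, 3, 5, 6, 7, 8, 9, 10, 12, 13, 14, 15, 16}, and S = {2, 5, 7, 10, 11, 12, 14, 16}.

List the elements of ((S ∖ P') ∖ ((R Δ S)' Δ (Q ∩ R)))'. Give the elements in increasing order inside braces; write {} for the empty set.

P' = {2, 9, 12, 15}
S ∖ P' = {5, 7, 10, 11, 14, 16}
R Δ S = {1, 2, 3, 6, 8, 9, 11, 13, 15}
(R Δ S)' = {4, 5, 7, 10, 12, 14, 16}
Q ∩ R = {3, 7, 8, 9, 10, 14, 15, 16}
(R Δ S)' Δ (Q ∩ R) = {3, 4, 5, 8, 9, 12, 15}
(S ∖ P') ∖ ((R Δ S)' Δ (Q ∩ R)) = {7, 10, 11, 14, 16}
((S ∖ P') ∖ ((R Δ S)' Δ (Q ∩ R)))' = {1, 2, 3, 4, 5, 6, 8, 9, 12, 13, 15}

{1, 2, 3, 4, 5, 6, 8, 9, 12, 13, 15}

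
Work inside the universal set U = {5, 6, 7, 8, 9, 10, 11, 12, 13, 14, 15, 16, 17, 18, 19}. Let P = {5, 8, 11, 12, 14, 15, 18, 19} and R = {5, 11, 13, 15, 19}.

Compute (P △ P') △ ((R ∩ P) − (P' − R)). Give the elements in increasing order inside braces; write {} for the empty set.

P' = {6, 7, 9, 10, 13, 16, 17}
P △ P' = {5, 6, 7, 8, 9, 10, 11, 12, 13, 14, 15, 16, 17, 18, 19}
R ∩ P = {5, 11, 15, 19}
P' − R = {6, 7, 9, 10, 16, 17}
(R ∩ P) − (P' − R) = {5, 11, 15, 19}
(P △ P') △ ((R ∩ P) − (P' − R)) = {6, 7, 8, 9, 10, 12, 13, 14, 16, 17, 18}

{6, 7, 8, 9, 10, 12, 13, 14, 16, 17, 18}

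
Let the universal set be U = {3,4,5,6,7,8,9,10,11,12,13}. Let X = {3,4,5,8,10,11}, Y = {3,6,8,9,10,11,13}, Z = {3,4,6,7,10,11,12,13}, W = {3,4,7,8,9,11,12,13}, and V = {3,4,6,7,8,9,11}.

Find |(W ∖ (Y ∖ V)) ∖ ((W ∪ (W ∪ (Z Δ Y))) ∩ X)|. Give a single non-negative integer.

Y ∖ V = {10,13}
W ∖ (Y ∖ V) = {3,4,7,8,9,11,12}
Z Δ Y = {4,7,8,9,12}
W ∪ (Z Δ Y) = {3,4,7,8,9,11,12,13}
W ∪ (W ∪ (Z Δ Y)) = {3,4,7,8,9,11,12,13}
(W ∪ (W ∪ (Z Δ Y))) ∩ X = {3,4,8,11}
(W ∖ (Y ∖ V)) ∖ ((W ∪ (W ∪ (Z Δ Y))) ∩ X) = {7,9,12}
|(W ∖ (Y ∖ V)) ∖ ((W ∪ (W ∪ (Z Δ Y))) ∩ X)| = 3

3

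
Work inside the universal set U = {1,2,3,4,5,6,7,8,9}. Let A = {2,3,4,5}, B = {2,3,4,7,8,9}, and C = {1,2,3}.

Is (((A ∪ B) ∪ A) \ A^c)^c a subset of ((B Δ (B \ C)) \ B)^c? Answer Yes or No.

A ∪ B = {2,3,4,5,7,8,9}
(A ∪ B) ∪ A = {2,3,4,5,7,8,9}
A^c = {1,6,7,8,9}
((A ∪ B) ∪ A) \ A^c = {2,3,4,5}
(((A ∪ B) ∪ A) \ A^c)^c = {1,6,7,8,9}
B \ C = {4,7,8,9}
B Δ (B \ C) = {2,3}
(B Δ (B \ C)) \ B = {}
((B Δ (B \ C)) \ B)^c = {1,2,3,4,5,6,7,8,9}
Every element of {1,6,7,8,9} is in {1,2,3,4,5,6,7,8,9}, so (((A ∪ B) ∪ A) \ A^c)^c ⊆ ((B Δ (B \ C)) \ B)^c.

Yes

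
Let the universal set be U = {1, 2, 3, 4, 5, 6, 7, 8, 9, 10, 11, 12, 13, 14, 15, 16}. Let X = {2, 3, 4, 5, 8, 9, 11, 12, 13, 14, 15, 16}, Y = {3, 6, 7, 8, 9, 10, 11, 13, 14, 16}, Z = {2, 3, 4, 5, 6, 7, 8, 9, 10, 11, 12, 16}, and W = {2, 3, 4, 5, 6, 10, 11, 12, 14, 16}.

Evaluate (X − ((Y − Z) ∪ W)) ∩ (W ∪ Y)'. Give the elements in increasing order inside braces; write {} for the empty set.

{15}

Y − Z = {13, 14}
(Y − Z) ∪ W = {2, 3, 4, 5, 6, 10, 11, 12, 13, 14, 16}
X − ((Y − Z) ∪ W) = {8, 9, 15}
W ∪ Y = {2, 3, 4, 5, 6, 7, 8, 9, 10, 11, 12, 13, 14, 16}
(W ∪ Y)' = {1, 15}
(X − ((Y − Z) ∪ W)) ∩ (W ∪ Y)' = {15}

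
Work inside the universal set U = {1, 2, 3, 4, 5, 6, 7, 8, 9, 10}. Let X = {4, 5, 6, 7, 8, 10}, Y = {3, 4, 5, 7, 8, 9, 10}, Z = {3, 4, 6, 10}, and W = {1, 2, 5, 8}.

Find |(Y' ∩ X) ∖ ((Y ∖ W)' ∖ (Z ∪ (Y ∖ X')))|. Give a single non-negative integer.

1

Y' = {1, 2, 6}
Y' ∩ X = {6}
Y ∖ W = {3, 4, 7, 9, 10}
(Y ∖ W)' = {1, 2, 5, 6, 8}
X' = {1, 2, 3, 9}
Y ∖ X' = {4, 5, 7, 8, 10}
Z ∪ (Y ∖ X') = {3, 4, 5, 6, 7, 8, 10}
(Y ∖ W)' ∖ (Z ∪ (Y ∖ X')) = {1, 2}
(Y' ∩ X) ∖ ((Y ∖ W)' ∖ (Z ∪ (Y ∖ X'))) = {6}
|(Y' ∩ X) ∖ ((Y ∖ W)' ∖ (Z ∪ (Y ∖ X')))| = 1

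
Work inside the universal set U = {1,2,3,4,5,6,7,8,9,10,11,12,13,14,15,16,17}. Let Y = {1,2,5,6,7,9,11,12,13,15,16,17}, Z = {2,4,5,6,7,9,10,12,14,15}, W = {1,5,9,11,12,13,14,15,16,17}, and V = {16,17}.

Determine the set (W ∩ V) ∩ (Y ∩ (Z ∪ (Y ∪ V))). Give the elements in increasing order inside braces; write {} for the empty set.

W ∩ V = {16,17}
Y ∪ V = {1,2,5,6,7,9,11,12,13,15,16,17}
Z ∪ (Y ∪ V) = {1,2,4,5,6,7,9,10,11,12,13,14,15,16,17}
Y ∩ (Z ∪ (Y ∪ V)) = {1,2,5,6,7,9,11,12,13,15,16,17}
(W ∩ V) ∩ (Y ∩ (Z ∪ (Y ∪ V))) = {16,17}

{16,17}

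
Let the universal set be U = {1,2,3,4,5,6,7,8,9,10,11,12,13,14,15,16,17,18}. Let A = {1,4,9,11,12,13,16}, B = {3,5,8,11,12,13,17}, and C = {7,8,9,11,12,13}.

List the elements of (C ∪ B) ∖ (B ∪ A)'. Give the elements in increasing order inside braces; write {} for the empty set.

{3,5,8,9,11,12,13,17}

C ∪ B = {3,5,7,8,9,11,12,13,17}
B ∪ A = {1,3,4,5,8,9,11,12,13,16,17}
(B ∪ A)' = {2,6,7,10,14,15,18}
(C ∪ B) ∖ (B ∪ A)' = {3,5,8,9,11,12,13,17}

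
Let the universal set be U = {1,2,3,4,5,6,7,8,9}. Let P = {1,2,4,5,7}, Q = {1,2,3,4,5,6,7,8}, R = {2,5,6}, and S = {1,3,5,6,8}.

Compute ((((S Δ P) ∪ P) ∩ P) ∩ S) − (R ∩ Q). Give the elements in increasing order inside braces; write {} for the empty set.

{1}

S Δ P = {2,3,4,6,7,8}
(S Δ P) ∪ P = {1,2,3,4,5,6,7,8}
((S Δ P) ∪ P) ∩ P = {1,2,4,5,7}
(((S Δ P) ∪ P) ∩ P) ∩ S = {1,5}
R ∩ Q = {2,5,6}
((((S Δ P) ∪ P) ∩ P) ∩ S) − (R ∩ Q) = {1}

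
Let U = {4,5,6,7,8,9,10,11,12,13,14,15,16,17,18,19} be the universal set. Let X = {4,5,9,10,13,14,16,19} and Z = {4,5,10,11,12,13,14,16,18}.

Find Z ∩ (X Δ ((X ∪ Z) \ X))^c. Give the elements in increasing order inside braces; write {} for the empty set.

X ∪ Z = {4,5,9,10,11,12,13,14,16,18,19}
(X ∪ Z) \ X = {11,12,18}
X Δ ((X ∪ Z) \ X) = {4,5,9,10,11,12,13,14,16,18,19}
(X Δ ((X ∪ Z) \ X))^c = {6,7,8,15,17}
Z ∩ (X Δ ((X ∪ Z) \ X))^c = {}

{}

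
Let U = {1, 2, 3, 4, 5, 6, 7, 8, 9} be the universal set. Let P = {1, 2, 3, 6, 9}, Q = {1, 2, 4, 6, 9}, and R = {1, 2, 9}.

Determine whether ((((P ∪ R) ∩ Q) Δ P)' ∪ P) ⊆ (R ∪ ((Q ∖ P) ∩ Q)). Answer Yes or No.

No

P ∪ R = {1, 2, 3, 6, 9}
(P ∪ R) ∩ Q = {1, 2, 6, 9}
((P ∪ R) ∩ Q) Δ P = {3}
(((P ∪ R) ∩ Q) Δ P)' = {1, 2, 4, 5, 6, 7, 8, 9}
(((P ∪ R) ∩ Q) Δ P)' ∪ P = {1, 2, 3, 4, 5, 6, 7, 8, 9}
Q ∖ P = {4}
(Q ∖ P) ∩ Q = {4}
R ∪ ((Q ∖ P) ∩ Q) = {1, 2, 4, 9}
3 ∈ (((P ∪ R) ∩ Q) Δ P)' ∪ P but 3 ∉ R ∪ ((Q ∖ P) ∩ Q), so the inclusion fails.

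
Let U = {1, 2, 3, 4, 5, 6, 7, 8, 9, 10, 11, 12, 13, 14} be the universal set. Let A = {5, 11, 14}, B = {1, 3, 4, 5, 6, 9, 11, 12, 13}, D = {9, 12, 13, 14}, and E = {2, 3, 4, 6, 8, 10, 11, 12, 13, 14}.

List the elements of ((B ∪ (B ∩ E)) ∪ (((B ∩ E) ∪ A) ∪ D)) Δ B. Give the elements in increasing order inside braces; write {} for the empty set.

{14}

B ∩ E = {3, 4, 6, 11, 12, 13}
B ∪ (B ∩ E) = {1, 3, 4, 5, 6, 9, 11, 12, 13}
(B ∩ E) ∪ A = {3, 4, 5, 6, 11, 12, 13, 14}
((B ∩ E) ∪ A) ∪ D = {3, 4, 5, 6, 9, 11, 12, 13, 14}
(B ∪ (B ∩ E)) ∪ (((B ∩ E) ∪ A) ∪ D) = {1, 3, 4, 5, 6, 9, 11, 12, 13, 14}
((B ∪ (B ∩ E)) ∪ (((B ∩ E) ∪ A) ∪ D)) Δ B = {14}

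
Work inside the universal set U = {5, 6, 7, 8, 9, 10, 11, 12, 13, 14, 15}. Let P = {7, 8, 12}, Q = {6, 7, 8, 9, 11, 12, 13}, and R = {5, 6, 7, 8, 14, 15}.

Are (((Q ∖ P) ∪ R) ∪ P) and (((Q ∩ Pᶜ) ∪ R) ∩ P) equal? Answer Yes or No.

Q ∖ P = {6, 9, 11, 13}
(Q ∖ P) ∪ R = {5, 6, 7, 8, 9, 11, 13, 14, 15}
((Q ∖ P) ∪ R) ∪ P = {5, 6, 7, 8, 9, 11, 12, 13, 14, 15}
Pᶜ = {5, 6, 9, 10, 11, 13, 14, 15}
Q ∩ Pᶜ = {6, 9, 11, 13}
(Q ∩ Pᶜ) ∪ R = {5, 6, 7, 8, 9, 11, 13, 14, 15}
((Q ∩ Pᶜ) ∪ R) ∩ P = {7, 8}
5 ∈ ((Q ∖ P) ∪ R) ∪ P but 5 ∉ ((Q ∩ Pᶜ) ∪ R) ∩ P, so they differ.

No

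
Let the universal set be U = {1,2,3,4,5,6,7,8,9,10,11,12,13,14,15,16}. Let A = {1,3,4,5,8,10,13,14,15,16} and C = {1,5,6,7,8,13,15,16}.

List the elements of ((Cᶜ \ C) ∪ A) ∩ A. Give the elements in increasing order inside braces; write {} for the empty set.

{1,3,4,5,8,10,13,14,15,16}

Cᶜ = {2,3,4,9,10,11,12,14}
Cᶜ \ C = {2,3,4,9,10,11,12,14}
(Cᶜ \ C) ∪ A = {1,2,3,4,5,8,9,10,11,12,13,14,15,16}
((Cᶜ \ C) ∪ A) ∩ A = {1,3,4,5,8,10,13,14,15,16}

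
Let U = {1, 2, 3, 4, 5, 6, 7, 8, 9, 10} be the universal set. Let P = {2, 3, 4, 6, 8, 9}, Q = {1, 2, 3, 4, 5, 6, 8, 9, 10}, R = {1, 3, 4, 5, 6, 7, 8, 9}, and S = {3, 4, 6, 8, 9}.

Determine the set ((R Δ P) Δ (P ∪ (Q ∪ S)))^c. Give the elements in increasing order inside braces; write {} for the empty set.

R Δ P = {1, 2, 5, 7}
Q ∪ S = {1, 2, 3, 4, 5, 6, 8, 9, 10}
P ∪ (Q ∪ S) = {1, 2, 3, 4, 5, 6, 8, 9, 10}
(R Δ P) Δ (P ∪ (Q ∪ S)) = {3, 4, 6, 7, 8, 9, 10}
((R Δ P) Δ (P ∪ (Q ∪ S)))^c = {1, 2, 5}

{1, 2, 5}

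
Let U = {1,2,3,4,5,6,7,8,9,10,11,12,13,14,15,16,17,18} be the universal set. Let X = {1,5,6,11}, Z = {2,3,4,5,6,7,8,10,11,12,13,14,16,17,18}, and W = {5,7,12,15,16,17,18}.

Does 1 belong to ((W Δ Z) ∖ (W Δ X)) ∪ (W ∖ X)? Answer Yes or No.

No

1 ∉ W and 1 ∉ Z, so 1 ∉ W Δ Z
1 ∉ W and 1 ∈ X, so 1 ∈ W Δ X
1 ∉ (W Δ Z) and 1 ∈ (W Δ X), so 1 ∉ (W Δ Z) ∖ (W Δ X)
1 ∉ W and 1 ∈ X, so 1 ∉ W ∖ X
1 ∉ ((W Δ Z) ∖ (W Δ X)) and 1 ∉ (W ∖ X), so 1 ∉ ((W Δ Z) ∖ (W Δ X)) ∪ (W ∖ X)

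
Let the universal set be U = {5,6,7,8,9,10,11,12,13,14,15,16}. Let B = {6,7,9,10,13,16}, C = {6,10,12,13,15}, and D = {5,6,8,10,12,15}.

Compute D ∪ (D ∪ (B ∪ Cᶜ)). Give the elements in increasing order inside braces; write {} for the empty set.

{5,6,7,8,9,10,11,12,13,14,15,16}

Cᶜ = {5,7,8,9,11,14,16}
B ∪ Cᶜ = {5,6,7,8,9,10,11,13,14,16}
D ∪ (B ∪ Cᶜ) = {5,6,7,8,9,10,11,12,13,14,15,16}
D ∪ (D ∪ (B ∪ Cᶜ)) = {5,6,7,8,9,10,11,12,13,14,15,16}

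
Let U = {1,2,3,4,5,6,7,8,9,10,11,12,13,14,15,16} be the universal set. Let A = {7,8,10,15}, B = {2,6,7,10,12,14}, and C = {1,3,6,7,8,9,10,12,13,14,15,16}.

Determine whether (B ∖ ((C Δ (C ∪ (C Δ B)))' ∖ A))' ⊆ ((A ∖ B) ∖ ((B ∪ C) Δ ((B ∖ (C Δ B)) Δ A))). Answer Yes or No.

No

C Δ B = {1,2,3,8,9,13,15,16}
C ∪ (C Δ B) = {1,2,3,6,7,8,9,10,12,13,14,15,16}
C Δ (C ∪ (C Δ B)) = {2}
(C Δ (C ∪ (C Δ B)))' = {1,3,4,5,6,7,8,9,10,11,12,13,14,15,16}
(C Δ (C ∪ (C Δ B)))' ∖ A = {1,3,4,5,6,9,11,12,13,14,16}
B ∖ ((C Δ (C ∪ (C Δ B)))' ∖ A) = {2,7,10}
(B ∖ ((C Δ (C ∪ (C Δ B)))' ∖ A))' = {1,3,4,5,6,8,9,11,12,13,14,15,16}
A ∖ B = {8,15}
B ∪ C = {1,2,3,6,7,8,9,10,12,13,14,15,16}
B ∖ (C Δ B) = {6,7,10,12,14}
(B ∖ (C Δ B)) Δ A = {6,8,12,14,15}
(B ∪ C) Δ ((B ∖ (C Δ B)) Δ A) = {1,2,3,7,9,10,13,16}
(A ∖ B) ∖ ((B ∪ C) Δ ((B ∖ (C Δ B)) Δ A)) = {8,15}
1 ∈ (B ∖ ((C Δ (C ∪ (C Δ B)))' ∖ A))' but 1 ∉ (A ∖ B) ∖ ((B ∪ C) Δ ((B ∖ (C Δ B)) Δ A)), so the inclusion fails.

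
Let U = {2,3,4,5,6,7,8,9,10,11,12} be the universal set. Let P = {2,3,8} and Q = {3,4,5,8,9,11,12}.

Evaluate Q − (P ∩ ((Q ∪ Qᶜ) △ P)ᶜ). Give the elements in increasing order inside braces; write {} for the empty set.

Qᶜ = {2,6,7,10}
Q ∪ Qᶜ = {2,3,4,5,6,7,8,9,10,11,12}
(Q ∪ Qᶜ) △ P = {4,5,6,7,9,10,11,12}
((Q ∪ Qᶜ) △ P)ᶜ = {2,3,8}
P ∩ ((Q ∪ Qᶜ) △ P)ᶜ = {2,3,8}
Q − (P ∩ ((Q ∪ Qᶜ) △ P)ᶜ) = {4,5,9,11,12}

{4,5,9,11,12}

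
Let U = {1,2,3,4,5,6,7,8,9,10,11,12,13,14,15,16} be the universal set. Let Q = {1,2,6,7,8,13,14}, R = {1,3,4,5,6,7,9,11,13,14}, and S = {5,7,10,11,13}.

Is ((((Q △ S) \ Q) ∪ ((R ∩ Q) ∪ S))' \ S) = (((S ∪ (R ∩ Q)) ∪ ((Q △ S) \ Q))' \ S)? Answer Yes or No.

Q △ S = {1,2,5,6,8,10,11,14}
(Q △ S) \ Q = {5,10,11}
R ∩ Q = {1,6,7,13,14}
(R ∩ Q) ∪ S = {1,5,6,7,10,11,13,14}
((Q △ S) \ Q) ∪ ((R ∩ Q) ∪ S) = {1,5,6,7,10,11,13,14}
(((Q △ S) \ Q) ∪ ((R ∩ Q) ∪ S))' = {2,3,4,8,9,12,15,16}
(((Q △ S) \ Q) ∪ ((R ∩ Q) ∪ S))' \ S = {2,3,4,8,9,12,15,16}
S ∪ (R ∩ Q) = {1,5,6,7,10,11,13,14}
(S ∪ (R ∩ Q)) ∪ ((Q △ S) \ Q) = {1,5,6,7,10,11,13,14}
((S ∪ (R ∩ Q)) ∪ ((Q △ S) \ Q))' = {2,3,4,8,9,12,15,16}
((S ∪ (R ∩ Q)) ∪ ((Q △ S) \ Q))' \ S = {2,3,4,8,9,12,15,16}
Both equal {2,3,4,8,9,12,15,16}, so (((Q △ S) \ Q) ∪ ((R ∩ Q) ∪ S))' \ S = ((S ∪ (R ∩ Q)) ∪ ((Q △ S) \ Q))' \ S.

Yes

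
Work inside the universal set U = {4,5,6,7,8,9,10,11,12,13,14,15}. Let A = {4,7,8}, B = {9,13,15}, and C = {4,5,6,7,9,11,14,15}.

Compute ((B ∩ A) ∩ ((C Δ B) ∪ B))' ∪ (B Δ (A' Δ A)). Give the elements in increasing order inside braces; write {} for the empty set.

B ∩ A = {}
C Δ B = {4,5,6,7,11,13,14}
(C Δ B) ∪ B = {4,5,6,7,9,11,13,14,15}
(B ∩ A) ∩ ((C Δ B) ∪ B) = {}
((B ∩ A) ∩ ((C Δ B) ∪ B))' = {4,5,6,7,8,9,10,11,12,13,14,15}
A' = {5,6,9,10,11,12,13,14,15}
A' Δ A = {4,5,6,7,8,9,10,11,12,13,14,15}
B Δ (A' Δ A) = {4,5,6,7,8,10,11,12,14}
((B ∩ A) ∩ ((C Δ B) ∪ B))' ∪ (B Δ (A' Δ A)) = {4,5,6,7,8,9,10,11,12,13,14,15}

{4,5,6,7,8,9,10,11,12,13,14,15}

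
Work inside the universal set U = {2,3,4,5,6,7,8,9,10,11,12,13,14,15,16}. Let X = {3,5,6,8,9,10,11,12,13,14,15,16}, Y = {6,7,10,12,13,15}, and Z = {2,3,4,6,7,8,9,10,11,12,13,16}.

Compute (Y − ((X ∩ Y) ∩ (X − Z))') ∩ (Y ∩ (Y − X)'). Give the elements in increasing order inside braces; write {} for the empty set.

{15}

X ∩ Y = {6,10,12,13,15}
X − Z = {5,14,15}
(X ∩ Y) ∩ (X − Z) = {15}
((X ∩ Y) ∩ (X − Z))' = {2,3,4,5,6,7,8,9,10,11,12,13,14,16}
Y − ((X ∩ Y) ∩ (X − Z))' = {15}
Y − X = {7}
(Y − X)' = {2,3,4,5,6,8,9,10,11,12,13,14,15,16}
Y ∩ (Y − X)' = {6,10,12,13,15}
(Y − ((X ∩ Y) ∩ (X − Z))') ∩ (Y ∩ (Y − X)') = {15}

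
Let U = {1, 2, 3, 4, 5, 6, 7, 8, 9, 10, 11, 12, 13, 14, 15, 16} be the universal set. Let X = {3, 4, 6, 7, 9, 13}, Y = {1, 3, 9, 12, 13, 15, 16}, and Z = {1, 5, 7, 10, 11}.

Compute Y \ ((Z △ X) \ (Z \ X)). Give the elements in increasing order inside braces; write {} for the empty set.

Z △ X = {1, 3, 4, 5, 6, 9, 10, 11, 13}
Z \ X = {1, 5, 10, 11}
(Z △ X) \ (Z \ X) = {3, 4, 6, 9, 13}
Y \ ((Z △ X) \ (Z \ X)) = {1, 12, 15, 16}

{1, 12, 15, 16}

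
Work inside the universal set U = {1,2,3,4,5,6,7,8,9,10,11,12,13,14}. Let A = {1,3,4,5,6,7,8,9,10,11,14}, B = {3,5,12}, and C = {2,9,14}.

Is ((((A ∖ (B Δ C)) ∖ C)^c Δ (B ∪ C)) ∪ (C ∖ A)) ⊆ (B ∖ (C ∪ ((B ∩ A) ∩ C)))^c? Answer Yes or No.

Yes

B Δ C = {2,3,5,9,12,14}
A ∖ (B Δ C) = {1,4,6,7,8,10,11}
(A ∖ (B Δ C)) ∖ C = {1,4,6,7,8,10,11}
((A ∖ (B Δ C)) ∖ C)^c = {2,3,5,9,12,13,14}
B ∪ C = {2,3,5,9,12,14}
((A ∖ (B Δ C)) ∖ C)^c Δ (B ∪ C) = {13}
C ∖ A = {2}
(((A ∖ (B Δ C)) ∖ C)^c Δ (B ∪ C)) ∪ (C ∖ A) = {2,13}
B ∩ A = {3,5}
(B ∩ A) ∩ C = {}
C ∪ ((B ∩ A) ∩ C) = {2,9,14}
B ∖ (C ∪ ((B ∩ A) ∩ C)) = {3,5,12}
(B ∖ (C ∪ ((B ∩ A) ∩ C)))^c = {1,2,4,6,7,8,9,10,11,13,14}
Every element of {2,13} is in {1,2,4,6,7,8,9,10,11,13,14}, so (((A ∖ (B Δ C)) ∖ C)^c Δ (B ∪ C)) ∪ (C ∖ A) ⊆ (B ∖ (C ∪ ((B ∩ A) ∩ C)))^c.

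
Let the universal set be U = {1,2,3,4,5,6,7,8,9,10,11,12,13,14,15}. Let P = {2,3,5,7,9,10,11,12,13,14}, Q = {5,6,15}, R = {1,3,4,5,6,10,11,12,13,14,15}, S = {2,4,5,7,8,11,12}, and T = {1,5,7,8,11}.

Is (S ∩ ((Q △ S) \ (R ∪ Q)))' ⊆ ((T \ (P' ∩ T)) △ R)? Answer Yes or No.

Q △ S = {2,4,6,7,8,11,12,15}
R ∪ Q = {1,3,4,5,6,10,11,12,13,14,15}
(Q △ S) \ (R ∪ Q) = {2,7,8}
S ∩ ((Q △ S) \ (R ∪ Q)) = {2,7,8}
(S ∩ ((Q △ S) \ (R ∪ Q)))' = {1,3,4,5,6,9,10,11,12,13,14,15}
P' = {1,4,6,8,15}
P' ∩ T = {1,8}
T \ (P' ∩ T) = {5,7,11}
(T \ (P' ∩ T)) △ R = {1,3,4,6,7,10,12,13,14,15}
5 ∈ (S ∩ ((Q △ S) \ (R ∪ Q)))' but 5 ∉ (T \ (P' ∩ T)) △ R, so the inclusion fails.

No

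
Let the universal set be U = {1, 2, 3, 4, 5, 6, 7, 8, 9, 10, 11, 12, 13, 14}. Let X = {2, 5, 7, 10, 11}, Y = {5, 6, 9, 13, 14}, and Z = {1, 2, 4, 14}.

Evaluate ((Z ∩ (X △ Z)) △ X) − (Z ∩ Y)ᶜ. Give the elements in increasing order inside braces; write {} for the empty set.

X △ Z = {1, 4, 5, 7, 10, 11, 14}
Z ∩ (X △ Z) = {1, 4, 14}
(Z ∩ (X △ Z)) △ X = {1, 2, 4, 5, 7, 10, 11, 14}
Z ∩ Y = {14}
(Z ∩ Y)ᶜ = {1, 2, 3, 4, 5, 6, 7, 8, 9, 10, 11, 12, 13}
((Z ∩ (X △ Z)) △ X) − (Z ∩ Y)ᶜ = {14}

{14}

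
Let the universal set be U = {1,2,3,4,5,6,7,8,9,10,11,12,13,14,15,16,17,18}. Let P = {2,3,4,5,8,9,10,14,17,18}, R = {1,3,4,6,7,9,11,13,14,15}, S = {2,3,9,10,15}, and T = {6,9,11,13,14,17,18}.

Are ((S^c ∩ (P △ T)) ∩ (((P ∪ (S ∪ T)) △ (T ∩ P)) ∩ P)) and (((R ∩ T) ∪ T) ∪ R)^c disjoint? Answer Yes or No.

S^c = {1,4,5,6,7,8,11,12,13,14,16,17,18}
P △ T = {2,3,4,5,6,8,10,11,13}
S^c ∩ (P △ T) = {4,5,6,8,11,13}
S ∪ T = {2,3,6,9,10,11,13,14,15,17,18}
P ∪ (S ∪ T) = {2,3,4,5,6,8,9,10,11,13,14,15,17,18}
T ∩ P = {9,14,17,18}
(P ∪ (S ∪ T)) △ (T ∩ P) = {2,3,4,5,6,8,10,11,13,15}
((P ∪ (S ∪ T)) △ (T ∩ P)) ∩ P = {2,3,4,5,8,10}
(S^c ∩ (P △ T)) ∩ (((P ∪ (S ∪ T)) △ (T ∩ P)) ∩ P) = {4,5,8}
R ∩ T = {6,9,11,13,14}
(R ∩ T) ∪ T = {6,9,11,13,14,17,18}
((R ∩ T) ∪ T) ∪ R = {1,3,4,6,7,9,11,13,14,15,17,18}
(((R ∩ T) ∪ T) ∪ R)^c = {2,5,8,10,12,16}
5 lies in both, so they are not disjoint.

No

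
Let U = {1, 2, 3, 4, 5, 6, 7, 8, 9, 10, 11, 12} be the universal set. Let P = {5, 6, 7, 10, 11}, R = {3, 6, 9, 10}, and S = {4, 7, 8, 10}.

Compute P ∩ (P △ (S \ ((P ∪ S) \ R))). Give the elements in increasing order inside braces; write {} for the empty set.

P ∪ S = {4, 5, 6, 7, 8, 10, 11}
(P ∪ S) \ R = {4, 5, 7, 8, 11}
S \ ((P ∪ S) \ R) = {10}
P △ (S \ ((P ∪ S) \ R)) = {5, 6, 7, 11}
P ∩ (P △ (S \ ((P ∪ S) \ R))) = {5, 6, 7, 11}

{5, 6, 7, 11}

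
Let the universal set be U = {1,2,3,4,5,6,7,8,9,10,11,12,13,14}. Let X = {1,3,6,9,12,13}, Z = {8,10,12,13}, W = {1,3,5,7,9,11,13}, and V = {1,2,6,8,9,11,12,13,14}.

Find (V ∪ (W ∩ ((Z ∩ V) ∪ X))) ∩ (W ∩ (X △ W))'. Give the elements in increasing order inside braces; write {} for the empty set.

{1,2,3,6,8,9,12,13,14}

Z ∩ V = {8,12,13}
(Z ∩ V) ∪ X = {1,3,6,8,9,12,13}
W ∩ ((Z ∩ V) ∪ X) = {1,3,9,13}
V ∪ (W ∩ ((Z ∩ V) ∪ X)) = {1,2,3,6,8,9,11,12,13,14}
X △ W = {5,6,7,11,12}
W ∩ (X △ W) = {5,7,11}
(W ∩ (X △ W))' = {1,2,3,4,6,8,9,10,12,13,14}
(V ∪ (W ∩ ((Z ∩ V) ∪ X))) ∩ (W ∩ (X △ W))' = {1,2,3,6,8,9,12,13,14}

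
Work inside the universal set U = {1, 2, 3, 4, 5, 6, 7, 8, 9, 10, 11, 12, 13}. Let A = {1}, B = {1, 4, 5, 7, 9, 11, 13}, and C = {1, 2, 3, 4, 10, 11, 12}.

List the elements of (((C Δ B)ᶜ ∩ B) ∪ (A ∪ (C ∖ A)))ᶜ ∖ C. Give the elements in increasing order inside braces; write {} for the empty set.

C Δ B = {2, 3, 5, 7, 9, 10, 12, 13}
(C Δ B)ᶜ = {1, 4, 6, 8, 11}
(C Δ B)ᶜ ∩ B = {1, 4, 11}
C ∖ A = {2, 3, 4, 10, 11, 12}
A ∪ (C ∖ A) = {1, 2, 3, 4, 10, 11, 12}
((C Δ B)ᶜ ∩ B) ∪ (A ∪ (C ∖ A)) = {1, 2, 3, 4, 10, 11, 12}
(((C Δ B)ᶜ ∩ B) ∪ (A ∪ (C ∖ A)))ᶜ = {5, 6, 7, 8, 9, 13}
(((C Δ B)ᶜ ∩ B) ∪ (A ∪ (C ∖ A)))ᶜ ∖ C = {5, 6, 7, 8, 9, 13}

{5, 6, 7, 8, 9, 13}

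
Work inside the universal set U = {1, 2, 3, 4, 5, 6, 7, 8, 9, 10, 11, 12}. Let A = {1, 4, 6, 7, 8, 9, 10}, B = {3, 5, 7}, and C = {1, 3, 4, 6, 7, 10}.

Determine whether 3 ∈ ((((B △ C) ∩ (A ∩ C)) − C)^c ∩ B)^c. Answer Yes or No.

No

3 ∈ B and 3 ∈ C, so 3 ∉ B △ C
3 ∉ A and 3 ∈ C, so 3 ∉ A ∩ C
3 ∉ (B △ C) and 3 ∉ (A ∩ C), so 3 ∉ (B △ C) ∩ (A ∩ C)
3 ∉ ((B △ C) ∩ (A ∩ C)) and 3 ∈ C, so 3 ∉ ((B △ C) ∩ (A ∩ C)) − C
3 ∈ (((B △ C) ∩ (A ∩ C)) − C)^c since 3 ∉ (((B △ C) ∩ (A ∩ C)) − C)
3 ∈ (((B △ C) ∩ (A ∩ C)) − C)^c and 3 ∈ B, so 3 ∈ (((B △ C) ∩ (A ∩ C)) − C)^c ∩ B
3 ∉ ((((B △ C) ∩ (A ∩ C)) − C)^c ∩ B)^c since 3 ∈ ((((B △ C) ∩ (A ∩ C)) − C)^c ∩ B)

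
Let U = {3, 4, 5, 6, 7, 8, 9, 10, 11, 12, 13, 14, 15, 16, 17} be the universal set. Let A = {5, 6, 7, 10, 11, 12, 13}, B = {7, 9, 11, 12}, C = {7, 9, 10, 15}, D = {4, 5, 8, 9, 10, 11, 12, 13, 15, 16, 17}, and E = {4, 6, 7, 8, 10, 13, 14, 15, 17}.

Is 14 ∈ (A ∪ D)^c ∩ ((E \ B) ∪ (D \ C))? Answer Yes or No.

Yes

14 ∉ A and 14 ∉ D, so 14 ∉ A ∪ D
14 ∈ (A ∪ D)^c since 14 ∉ (A ∪ D)
14 ∈ E and 14 ∉ B, so 14 ∈ E \ B
14 ∉ D and 14 ∉ C, so 14 ∉ D \ C
14 ∈ (E \ B) and 14 ∉ (D \ C), so 14 ∈ (E \ B) ∪ (D \ C)
14 ∈ (A ∪ D)^c and 14 ∈ ((E \ B) ∪ (D \ C)), so 14 ∈ (A ∪ D)^c ∩ ((E \ B) ∪ (D \ C))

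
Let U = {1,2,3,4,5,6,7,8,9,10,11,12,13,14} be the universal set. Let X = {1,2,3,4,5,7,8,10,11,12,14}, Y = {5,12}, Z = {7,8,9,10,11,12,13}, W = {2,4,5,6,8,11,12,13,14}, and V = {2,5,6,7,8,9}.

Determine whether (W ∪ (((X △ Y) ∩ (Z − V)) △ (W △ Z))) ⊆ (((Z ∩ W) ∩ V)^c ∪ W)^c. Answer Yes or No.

X △ Y = {1,2,3,4,7,8,10,11,14}
Z − V = {10,11,12,13}
(X △ Y) ∩ (Z − V) = {10,11}
W △ Z = {2,4,5,6,7,9,10,14}
((X △ Y) ∩ (Z − V)) △ (W △ Z) = {2,4,5,6,7,9,11,14}
W ∪ (((X △ Y) ∩ (Z − V)) △ (W △ Z)) = {2,4,5,6,7,8,9,11,12,13,14}
Z ∩ W = {8,11,12,13}
(Z ∩ W) ∩ V = {8}
((Z ∩ W) ∩ V)^c = {1,2,3,4,5,6,7,9,10,11,12,13,14}
((Z ∩ W) ∩ V)^c ∪ W = {1,2,3,4,5,6,7,8,9,10,11,12,13,14}
(((Z ∩ W) ∩ V)^c ∪ W)^c = {}
2 ∈ W ∪ (((X △ Y) ∩ (Z − V)) △ (W △ Z)) but 2 ∉ (((Z ∩ W) ∩ V)^c ∪ W)^c, so the inclusion fails.

No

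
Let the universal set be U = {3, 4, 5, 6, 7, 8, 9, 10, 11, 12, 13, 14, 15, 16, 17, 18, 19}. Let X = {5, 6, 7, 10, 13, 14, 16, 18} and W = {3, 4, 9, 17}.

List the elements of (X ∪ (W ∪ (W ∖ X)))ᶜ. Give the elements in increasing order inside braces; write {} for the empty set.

W ∖ X = {3, 4, 9, 17}
W ∪ (W ∖ X) = {3, 4, 9, 17}
X ∪ (W ∪ (W ∖ X)) = {3, 4, 5, 6, 7, 9, 10, 13, 14, 16, 17, 18}
(X ∪ (W ∪ (W ∖ X)))ᶜ = {8, 11, 12, 15, 19}

{8, 11, 12, 15, 19}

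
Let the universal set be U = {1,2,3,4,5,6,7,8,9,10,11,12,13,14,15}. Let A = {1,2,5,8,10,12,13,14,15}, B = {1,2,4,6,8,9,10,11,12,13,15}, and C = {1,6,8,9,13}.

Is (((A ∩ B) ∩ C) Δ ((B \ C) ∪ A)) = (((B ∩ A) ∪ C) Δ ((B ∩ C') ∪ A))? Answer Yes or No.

A ∩ B = {1,2,8,10,12,13,15}
(A ∩ B) ∩ C = {1,8,13}
B \ C = {2,4,10,11,12,15}
(B \ C) ∪ A = {1,2,4,5,8,10,11,12,13,14,15}
((A ∩ B) ∩ C) Δ ((B \ C) ∪ A) = {2,4,5,10,11,12,14,15}
B ∩ A = {1,2,8,10,12,13,15}
(B ∩ A) ∪ C = {1,2,6,8,9,10,12,13,15}
C' = {2,3,4,5,7,10,11,12,14,15}
B ∩ C' = {2,4,10,11,12,15}
(B ∩ C') ∪ A = {1,2,4,5,8,10,11,12,13,14,15}
((B ∩ A) ∪ C) Δ ((B ∩ C') ∪ A) = {4,5,6,9,11,14}
2 ∈ ((A ∩ B) ∩ C) Δ ((B \ C) ∪ A) but 2 ∉ ((B ∩ A) ∪ C) Δ ((B ∩ C') ∪ A), so they differ.

No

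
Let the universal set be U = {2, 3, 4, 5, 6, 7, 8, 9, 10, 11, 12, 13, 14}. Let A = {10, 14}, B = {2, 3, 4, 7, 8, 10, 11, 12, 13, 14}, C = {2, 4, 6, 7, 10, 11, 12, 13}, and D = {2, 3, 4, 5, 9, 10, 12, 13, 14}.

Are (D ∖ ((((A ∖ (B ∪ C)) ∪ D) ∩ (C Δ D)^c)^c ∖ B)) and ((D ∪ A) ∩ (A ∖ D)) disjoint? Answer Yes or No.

Yes

B ∪ C = {2, 3, 4, 6, 7, 8, 10, 11, 12, 13, 14}
A ∖ (B ∪ C) = {}
(A ∖ (B ∪ C)) ∪ D = {2, 3, 4, 5, 9, 10, 12, 13, 14}
C Δ D = {3, 5, 6, 7, 9, 11, 14}
(C Δ D)^c = {2, 4, 8, 10, 12, 13}
((A ∖ (B ∪ C)) ∪ D) ∩ (C Δ D)^c = {2, 4, 10, 12, 13}
(((A ∖ (B ∪ C)) ∪ D) ∩ (C Δ D)^c)^c = {3, 5, 6, 7, 8, 9, 11, 14}
(((A ∖ (B ∪ C)) ∪ D) ∩ (C Δ D)^c)^c ∖ B = {5, 6, 9}
D ∖ ((((A ∖ (B ∪ C)) ∪ D) ∩ (C Δ D)^c)^c ∖ B) = {2, 3, 4, 10, 12, 13, 14}
D ∪ A = {2, 3, 4, 5, 9, 10, 12, 13, 14}
A ∖ D = {}
(D ∪ A) ∩ (A ∖ D) = {}
{2, 3, 4, 10, 12, 13, 14} and {} share no elements.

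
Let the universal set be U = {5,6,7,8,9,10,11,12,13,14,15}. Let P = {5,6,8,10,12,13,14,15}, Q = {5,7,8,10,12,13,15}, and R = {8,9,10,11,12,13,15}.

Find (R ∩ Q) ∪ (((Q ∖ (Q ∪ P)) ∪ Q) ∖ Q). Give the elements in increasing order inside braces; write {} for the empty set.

{8,10,12,13,15}

R ∩ Q = {8,10,12,13,15}
Q ∪ P = {5,6,7,8,10,12,13,14,15}
Q ∖ (Q ∪ P) = {}
(Q ∖ (Q ∪ P)) ∪ Q = {5,7,8,10,12,13,15}
((Q ∖ (Q ∪ P)) ∪ Q) ∖ Q = {}
(R ∩ Q) ∪ (((Q ∖ (Q ∪ P)) ∪ Q) ∖ Q) = {8,10,12,13,15}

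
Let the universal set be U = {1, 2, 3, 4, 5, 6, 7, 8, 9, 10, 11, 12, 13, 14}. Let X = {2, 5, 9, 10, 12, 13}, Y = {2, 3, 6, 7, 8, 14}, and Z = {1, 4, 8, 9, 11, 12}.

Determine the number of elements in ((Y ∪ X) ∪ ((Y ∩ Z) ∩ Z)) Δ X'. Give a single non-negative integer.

9

Y ∪ X = {2, 3, 5, 6, 7, 8, 9, 10, 12, 13, 14}
Y ∩ Z = {8}
(Y ∩ Z) ∩ Z = {8}
(Y ∪ X) ∪ ((Y ∩ Z) ∩ Z) = {2, 3, 5, 6, 7, 8, 9, 10, 12, 13, 14}
X' = {1, 3, 4, 6, 7, 8, 11, 14}
((Y ∪ X) ∪ ((Y ∩ Z) ∩ Z)) Δ X' = {1, 2, 4, 5, 9, 10, 11, 12, 13}
|((Y ∪ X) ∪ ((Y ∩ Z) ∩ Z)) Δ X'| = 9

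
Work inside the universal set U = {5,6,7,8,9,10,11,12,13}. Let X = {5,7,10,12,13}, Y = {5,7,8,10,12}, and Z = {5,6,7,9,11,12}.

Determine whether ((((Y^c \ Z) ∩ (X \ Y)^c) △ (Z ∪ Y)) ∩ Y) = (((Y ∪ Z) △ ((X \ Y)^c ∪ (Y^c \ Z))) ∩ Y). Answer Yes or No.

Y^c = {6,9,11,13}
Y^c \ Z = {13}
X \ Y = {13}
(X \ Y)^c = {5,6,7,8,9,10,11,12}
(Y^c \ Z) ∩ (X \ Y)^c = {}
Z ∪ Y = {5,6,7,8,9,10,11,12}
((Y^c \ Z) ∩ (X \ Y)^c) △ (Z ∪ Y) = {5,6,7,8,9,10,11,12}
(((Y^c \ Z) ∩ (X \ Y)^c) △ (Z ∪ Y)) ∩ Y = {5,7,8,10,12}
Y ∪ Z = {5,6,7,8,9,10,11,12}
(X \ Y)^c ∪ (Y^c \ Z) = {5,6,7,8,9,10,11,12,13}
(Y ∪ Z) △ ((X \ Y)^c ∪ (Y^c \ Z)) = {13}
((Y ∪ Z) △ ((X \ Y)^c ∪ (Y^c \ Z))) ∩ Y = {}
5 ∈ (((Y^c \ Z) ∩ (X \ Y)^c) △ (Z ∪ Y)) ∩ Y but 5 ∉ ((Y ∪ Z) △ ((X \ Y)^c ∪ (Y^c \ Z))) ∩ Y, so they differ.

No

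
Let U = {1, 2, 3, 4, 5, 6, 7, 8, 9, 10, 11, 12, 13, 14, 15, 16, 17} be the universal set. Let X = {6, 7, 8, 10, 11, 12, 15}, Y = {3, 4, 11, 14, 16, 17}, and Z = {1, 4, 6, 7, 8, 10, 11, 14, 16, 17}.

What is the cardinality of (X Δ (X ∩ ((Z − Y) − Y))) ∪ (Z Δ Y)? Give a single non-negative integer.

Z − Y = {1, 6, 7, 8, 10}
(Z − Y) − Y = {1, 6, 7, 8, 10}
X ∩ ((Z − Y) − Y) = {6, 7, 8, 10}
X Δ (X ∩ ((Z − Y) − Y)) = {11, 12, 15}
Z Δ Y = {1, 3, 6, 7, 8, 10}
(X Δ (X ∩ ((Z − Y) − Y))) ∪ (Z Δ Y) = {1, 3, 6, 7, 8, 10, 11, 12, 15}
|(X Δ (X ∩ ((Z − Y) − Y))) ∪ (Z Δ Y)| = 9

9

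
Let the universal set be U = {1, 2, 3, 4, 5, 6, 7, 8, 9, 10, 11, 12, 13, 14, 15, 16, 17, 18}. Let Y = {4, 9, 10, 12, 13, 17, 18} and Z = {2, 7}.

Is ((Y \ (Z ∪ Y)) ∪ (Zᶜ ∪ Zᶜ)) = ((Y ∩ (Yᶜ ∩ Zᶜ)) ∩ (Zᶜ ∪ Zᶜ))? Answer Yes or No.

Z ∪ Y = {2, 4, 7, 9, 10, 12, 13, 17, 18}
Y \ (Z ∪ Y) = {}
Zᶜ = {1, 3, 4, 5, 6, 8, 9, 10, 11, 12, 13, 14, 15, 16, 17, 18}
Zᶜ ∪ Zᶜ = {1, 3, 4, 5, 6, 8, 9, 10, 11, 12, 13, 14, 15, 16, 17, 18}
(Y \ (Z ∪ Y)) ∪ (Zᶜ ∪ Zᶜ) = {1, 3, 4, 5, 6, 8, 9, 10, 11, 12, 13, 14, 15, 16, 17, 18}
Yᶜ = {1, 2, 3, 5, 6, 7, 8, 11, 14, 15, 16}
Yᶜ ∩ Zᶜ = {1, 3, 5, 6, 8, 11, 14, 15, 16}
Y ∩ (Yᶜ ∩ Zᶜ) = {}
(Y ∩ (Yᶜ ∩ Zᶜ)) ∩ (Zᶜ ∪ Zᶜ) = {}
1 ∈ (Y \ (Z ∪ Y)) ∪ (Zᶜ ∪ Zᶜ) but 1 ∉ (Y ∩ (Yᶜ ∩ Zᶜ)) ∩ (Zᶜ ∪ Zᶜ), so they differ.

No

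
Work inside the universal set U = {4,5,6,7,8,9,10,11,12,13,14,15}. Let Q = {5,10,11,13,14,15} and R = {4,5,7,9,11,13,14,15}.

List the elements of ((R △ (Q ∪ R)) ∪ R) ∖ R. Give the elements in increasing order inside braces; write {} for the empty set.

{10}

Q ∪ R = {4,5,7,9,10,11,13,14,15}
R △ (Q ∪ R) = {10}
(R △ (Q ∪ R)) ∪ R = {4,5,7,9,10,11,13,14,15}
((R △ (Q ∪ R)) ∪ R) ∖ R = {10}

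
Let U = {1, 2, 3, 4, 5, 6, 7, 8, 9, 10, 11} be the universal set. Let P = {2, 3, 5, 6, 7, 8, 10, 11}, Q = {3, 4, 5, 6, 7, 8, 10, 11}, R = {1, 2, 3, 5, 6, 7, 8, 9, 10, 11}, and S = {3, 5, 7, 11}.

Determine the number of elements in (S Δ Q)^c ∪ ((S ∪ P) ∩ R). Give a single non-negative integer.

10

S Δ Q = {4, 6, 8, 10}
(S Δ Q)^c = {1, 2, 3, 5, 7, 9, 11}
S ∪ P = {2, 3, 5, 6, 7, 8, 10, 11}
(S ∪ P) ∩ R = {2, 3, 5, 6, 7, 8, 10, 11}
(S Δ Q)^c ∪ ((S ∪ P) ∩ R) = {1, 2, 3, 5, 6, 7, 8, 9, 10, 11}
|(S Δ Q)^c ∪ ((S ∪ P) ∩ R)| = 10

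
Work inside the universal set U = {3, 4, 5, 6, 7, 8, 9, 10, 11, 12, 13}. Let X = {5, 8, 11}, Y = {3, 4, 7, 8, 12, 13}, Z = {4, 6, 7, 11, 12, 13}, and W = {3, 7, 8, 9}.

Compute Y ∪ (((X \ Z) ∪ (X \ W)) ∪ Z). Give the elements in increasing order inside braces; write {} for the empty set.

X \ Z = {5, 8}
X \ W = {5, 11}
(X \ Z) ∪ (X \ W) = {5, 8, 11}
((X \ Z) ∪ (X \ W)) ∪ Z = {4, 5, 6, 7, 8, 11, 12, 13}
Y ∪ (((X \ Z) ∪ (X \ W)) ∪ Z) = {3, 4, 5, 6, 7, 8, 11, 12, 13}

{3, 4, 5, 6, 7, 8, 11, 12, 13}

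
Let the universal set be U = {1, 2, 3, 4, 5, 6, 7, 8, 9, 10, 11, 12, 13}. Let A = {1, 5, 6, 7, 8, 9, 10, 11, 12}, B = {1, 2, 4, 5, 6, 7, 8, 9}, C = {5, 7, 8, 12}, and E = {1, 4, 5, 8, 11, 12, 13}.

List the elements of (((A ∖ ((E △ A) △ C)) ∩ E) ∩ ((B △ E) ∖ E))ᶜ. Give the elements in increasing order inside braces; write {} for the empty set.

E △ A = {4, 6, 7, 9, 10, 13}
(E △ A) △ C = {4, 5, 6, 8, 9, 10, 12, 13}
A ∖ ((E △ A) △ C) = {1, 7, 11}
(A ∖ ((E △ A) △ C)) ∩ E = {1, 11}
B △ E = {2, 6, 7, 9, 11, 12, 13}
(B △ E) ∖ E = {2, 6, 7, 9}
((A ∖ ((E △ A) △ C)) ∩ E) ∩ ((B △ E) ∖ E) = {}
(((A ∖ ((E △ A) △ C)) ∩ E) ∩ ((B △ E) ∖ E))ᶜ = {1, 2, 3, 4, 5, 6, 7, 8, 9, 10, 11, 12, 13}

{1, 2, 3, 4, 5, 6, 7, 8, 9, 10, 11, 12, 13}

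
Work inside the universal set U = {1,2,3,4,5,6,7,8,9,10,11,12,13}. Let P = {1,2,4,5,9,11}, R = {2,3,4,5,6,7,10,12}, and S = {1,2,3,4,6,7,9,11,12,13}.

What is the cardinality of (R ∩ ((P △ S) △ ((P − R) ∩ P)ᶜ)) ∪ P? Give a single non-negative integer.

P △ S = {3,5,6,7,12,13}
P − R = {1,9,11}
(P − R) ∩ P = {1,9,11}
((P − R) ∩ P)ᶜ = {2,3,4,5,6,7,8,10,12,13}
(P △ S) △ ((P − R) ∩ P)ᶜ = {2,4,8,10}
R ∩ ((P △ S) △ ((P − R) ∩ P)ᶜ) = {2,4,10}
(R ∩ ((P △ S) △ ((P − R) ∩ P)ᶜ)) ∪ P = {1,2,4,5,9,10,11}
|(R ∩ ((P △ S) △ ((P − R) ∩ P)ᶜ)) ∪ P| = 7

7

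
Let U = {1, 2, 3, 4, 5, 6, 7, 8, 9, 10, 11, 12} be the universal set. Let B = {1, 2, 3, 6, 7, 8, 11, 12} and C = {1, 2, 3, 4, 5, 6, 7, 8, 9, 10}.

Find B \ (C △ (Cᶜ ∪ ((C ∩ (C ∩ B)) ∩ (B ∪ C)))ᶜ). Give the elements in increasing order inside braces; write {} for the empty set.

Cᶜ = {11, 12}
C ∩ B = {1, 2, 3, 6, 7, 8}
C ∩ (C ∩ B) = {1, 2, 3, 6, 7, 8}
B ∪ C = {1, 2, 3, 4, 5, 6, 7, 8, 9, 10, 11, 12}
(C ∩ (C ∩ B)) ∩ (B ∪ C) = {1, 2, 3, 6, 7, 8}
Cᶜ ∪ ((C ∩ (C ∩ B)) ∩ (B ∪ C)) = {1, 2, 3, 6, 7, 8, 11, 12}
(Cᶜ ∪ ((C ∩ (C ∩ B)) ∩ (B ∪ C)))ᶜ = {4, 5, 9, 10}
C △ (Cᶜ ∪ ((C ∩ (C ∩ B)) ∩ (B ∪ C)))ᶜ = {1, 2, 3, 6, 7, 8}
B \ (C △ (Cᶜ ∪ ((C ∩ (C ∩ B)) ∩ (B ∪ C)))ᶜ) = {11, 12}

{11, 12}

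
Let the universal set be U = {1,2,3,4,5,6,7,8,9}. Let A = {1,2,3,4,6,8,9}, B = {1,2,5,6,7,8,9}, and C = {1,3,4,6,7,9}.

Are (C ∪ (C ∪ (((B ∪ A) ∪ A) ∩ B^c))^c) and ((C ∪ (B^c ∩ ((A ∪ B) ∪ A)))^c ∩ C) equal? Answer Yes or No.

No

B ∪ A = {1,2,3,4,5,6,7,8,9}
(B ∪ A) ∪ A = {1,2,3,4,5,6,7,8,9}
B^c = {3,4}
((B ∪ A) ∪ A) ∩ B^c = {3,4}
C ∪ (((B ∪ A) ∪ A) ∩ B^c) = {1,3,4,6,7,9}
(C ∪ (((B ∪ A) ∪ A) ∩ B^c))^c = {2,5,8}
C ∪ (C ∪ (((B ∪ A) ∪ A) ∩ B^c))^c = {1,2,3,4,5,6,7,8,9}
A ∪ B = {1,2,3,4,5,6,7,8,9}
(A ∪ B) ∪ A = {1,2,3,4,5,6,7,8,9}
B^c ∩ ((A ∪ B) ∪ A) = {3,4}
C ∪ (B^c ∩ ((A ∪ B) ∪ A)) = {1,3,4,6,7,9}
(C ∪ (B^c ∩ ((A ∪ B) ∪ A)))^c = {2,5,8}
(C ∪ (B^c ∩ ((A ∪ B) ∪ A)))^c ∩ C = {}
1 ∈ C ∪ (C ∪ (((B ∪ A) ∪ A) ∩ B^c))^c but 1 ∉ (C ∪ (B^c ∩ ((A ∪ B) ∪ A)))^c ∩ C, so they differ.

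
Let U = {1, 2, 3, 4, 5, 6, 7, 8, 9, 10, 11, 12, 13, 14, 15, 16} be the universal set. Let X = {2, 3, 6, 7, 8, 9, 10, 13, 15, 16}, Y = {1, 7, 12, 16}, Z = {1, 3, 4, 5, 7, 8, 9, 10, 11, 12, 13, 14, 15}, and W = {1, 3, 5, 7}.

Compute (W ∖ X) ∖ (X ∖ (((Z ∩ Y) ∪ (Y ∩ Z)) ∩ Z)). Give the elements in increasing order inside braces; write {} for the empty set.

{1, 5}

W ∖ X = {1, 5}
Z ∩ Y = {1, 7, 12}
Y ∩ Z = {1, 7, 12}
(Z ∩ Y) ∪ (Y ∩ Z) = {1, 7, 12}
((Z ∩ Y) ∪ (Y ∩ Z)) ∩ Z = {1, 7, 12}
X ∖ (((Z ∩ Y) ∪ (Y ∩ Z)) ∩ Z) = {2, 3, 6, 8, 9, 10, 13, 15, 16}
(W ∖ X) ∖ (X ∖ (((Z ∩ Y) ∪ (Y ∩ Z)) ∩ Z)) = {1, 5}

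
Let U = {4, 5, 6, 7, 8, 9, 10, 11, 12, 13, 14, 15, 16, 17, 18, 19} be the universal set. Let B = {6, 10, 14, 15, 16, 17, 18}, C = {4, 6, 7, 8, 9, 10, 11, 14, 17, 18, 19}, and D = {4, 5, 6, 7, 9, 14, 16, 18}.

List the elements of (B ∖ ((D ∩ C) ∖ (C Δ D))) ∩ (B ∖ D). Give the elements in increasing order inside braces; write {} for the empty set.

{10, 15, 17}

D ∩ C = {4, 6, 7, 9, 14, 18}
C Δ D = {5, 8, 10, 11, 16, 17, 19}
(D ∩ C) ∖ (C Δ D) = {4, 6, 7, 9, 14, 18}
B ∖ ((D ∩ C) ∖ (C Δ D)) = {10, 15, 16, 17}
B ∖ D = {10, 15, 17}
(B ∖ ((D ∩ C) ∖ (C Δ D))) ∩ (B ∖ D) = {10, 15, 17}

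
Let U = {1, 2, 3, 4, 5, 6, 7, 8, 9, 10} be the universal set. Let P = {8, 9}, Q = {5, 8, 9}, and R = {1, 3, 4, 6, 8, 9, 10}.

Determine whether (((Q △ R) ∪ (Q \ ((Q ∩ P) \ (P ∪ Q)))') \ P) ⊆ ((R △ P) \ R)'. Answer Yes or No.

Yes

Q △ R = {1, 3, 4, 5, 6, 10}
Q ∩ P = {8, 9}
P ∪ Q = {5, 8, 9}
(Q ∩ P) \ (P ∪ Q) = {}
Q \ ((Q ∩ P) \ (P ∪ Q)) = {5, 8, 9}
(Q \ ((Q ∩ P) \ (P ∪ Q)))' = {1, 2, 3, 4, 6, 7, 10}
(Q △ R) ∪ (Q \ ((Q ∩ P) \ (P ∪ Q)))' = {1, 2, 3, 4, 5, 6, 7, 10}
((Q △ R) ∪ (Q \ ((Q ∩ P) \ (P ∪ Q)))') \ P = {1, 2, 3, 4, 5, 6, 7, 10}
R △ P = {1, 3, 4, 6, 10}
(R △ P) \ R = {}
((R △ P) \ R)' = {1, 2, 3, 4, 5, 6, 7, 8, 9, 10}
Every element of {1, 2, 3, 4, 5, 6, 7, 10} is in {1, 2, 3, 4, 5, 6, 7, 8, 9, 10}, so ((Q △ R) ∪ (Q \ ((Q ∩ P) \ (P ∪ Q)))') \ P ⊆ ((R △ P) \ R)'.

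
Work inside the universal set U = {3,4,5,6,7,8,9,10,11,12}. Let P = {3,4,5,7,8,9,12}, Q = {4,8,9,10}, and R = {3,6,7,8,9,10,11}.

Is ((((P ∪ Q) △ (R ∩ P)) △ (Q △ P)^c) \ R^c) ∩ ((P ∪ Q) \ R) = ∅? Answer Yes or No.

Yes

P ∪ Q = {3,4,5,7,8,9,10,12}
R ∩ P = {3,7,8,9}
(P ∪ Q) △ (R ∩ P) = {4,5,10,12}
Q △ P = {3,5,7,10,12}
(Q △ P)^c = {4,6,8,9,11}
((P ∪ Q) △ (R ∩ P)) △ (Q △ P)^c = {5,6,8,9,10,11,12}
R^c = {4,5,12}
(((P ∪ Q) △ (R ∩ P)) △ (Q △ P)^c) \ R^c = {6,8,9,10,11}
(P ∪ Q) \ R = {4,5,12}
{6,8,9,10,11} and {4,5,12} share no elements.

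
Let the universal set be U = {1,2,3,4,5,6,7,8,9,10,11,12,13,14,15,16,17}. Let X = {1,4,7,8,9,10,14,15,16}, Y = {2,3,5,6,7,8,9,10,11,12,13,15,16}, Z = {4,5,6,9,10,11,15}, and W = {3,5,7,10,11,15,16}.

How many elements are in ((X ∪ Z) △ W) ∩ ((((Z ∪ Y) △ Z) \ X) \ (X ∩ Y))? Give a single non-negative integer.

1

X ∪ Z = {1,4,5,6,7,8,9,10,11,14,15,16}
(X ∪ Z) △ W = {1,3,4,6,8,9,14}
Z ∪ Y = {2,3,4,5,6,7,8,9,10,11,12,13,15,16}
(Z ∪ Y) △ Z = {2,3,7,8,12,13,16}
((Z ∪ Y) △ Z) \ X = {2,3,12,13}
X ∩ Y = {7,8,9,10,15,16}
(((Z ∪ Y) △ Z) \ X) \ (X ∩ Y) = {2,3,12,13}
((X ∪ Z) △ W) ∩ ((((Z ∪ Y) △ Z) \ X) \ (X ∩ Y)) = {3}
|((X ∪ Z) △ W) ∩ ((((Z ∪ Y) △ Z) \ X) \ (X ∩ Y))| = 1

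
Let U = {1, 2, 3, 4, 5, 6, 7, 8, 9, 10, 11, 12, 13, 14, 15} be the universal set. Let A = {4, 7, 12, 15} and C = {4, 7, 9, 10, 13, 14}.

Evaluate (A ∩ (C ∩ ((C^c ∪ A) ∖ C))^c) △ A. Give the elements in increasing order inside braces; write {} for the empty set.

{}

C^c = {1, 2, 3, 5, 6, 8, 11, 12, 15}
C^c ∪ A = {1, 2, 3, 4, 5, 6, 7, 8, 11, 12, 15}
(C^c ∪ A) ∖ C = {1, 2, 3, 5, 6, 8, 11, 12, 15}
C ∩ ((C^c ∪ A) ∖ C) = {}
(C ∩ ((C^c ∪ A) ∖ C))^c = {1, 2, 3, 4, 5, 6, 7, 8, 9, 10, 11, 12, 13, 14, 15}
A ∩ (C ∩ ((C^c ∪ A) ∖ C))^c = {4, 7, 12, 15}
(A ∩ (C ∩ ((C^c ∪ A) ∖ C))^c) △ A = {}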